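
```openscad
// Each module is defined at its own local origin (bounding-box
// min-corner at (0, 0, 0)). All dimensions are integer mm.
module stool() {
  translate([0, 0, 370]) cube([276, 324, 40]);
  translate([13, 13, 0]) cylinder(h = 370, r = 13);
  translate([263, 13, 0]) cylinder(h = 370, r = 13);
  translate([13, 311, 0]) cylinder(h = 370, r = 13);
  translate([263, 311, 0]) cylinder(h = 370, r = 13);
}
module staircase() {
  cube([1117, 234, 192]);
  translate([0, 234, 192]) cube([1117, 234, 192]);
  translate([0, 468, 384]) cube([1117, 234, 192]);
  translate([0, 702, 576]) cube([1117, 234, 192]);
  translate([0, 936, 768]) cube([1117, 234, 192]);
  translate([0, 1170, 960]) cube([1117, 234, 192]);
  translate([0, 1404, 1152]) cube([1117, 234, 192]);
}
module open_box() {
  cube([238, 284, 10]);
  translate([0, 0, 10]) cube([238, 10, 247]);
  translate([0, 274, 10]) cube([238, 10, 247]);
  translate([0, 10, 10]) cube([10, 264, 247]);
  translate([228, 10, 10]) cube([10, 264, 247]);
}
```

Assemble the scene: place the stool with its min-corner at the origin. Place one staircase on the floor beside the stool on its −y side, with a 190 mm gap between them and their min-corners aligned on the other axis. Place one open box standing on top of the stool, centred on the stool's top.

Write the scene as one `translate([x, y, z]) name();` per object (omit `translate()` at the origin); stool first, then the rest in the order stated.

stool();
translate([0, -1828, 0]) staircase();
translate([19, 20, 410]) open_box();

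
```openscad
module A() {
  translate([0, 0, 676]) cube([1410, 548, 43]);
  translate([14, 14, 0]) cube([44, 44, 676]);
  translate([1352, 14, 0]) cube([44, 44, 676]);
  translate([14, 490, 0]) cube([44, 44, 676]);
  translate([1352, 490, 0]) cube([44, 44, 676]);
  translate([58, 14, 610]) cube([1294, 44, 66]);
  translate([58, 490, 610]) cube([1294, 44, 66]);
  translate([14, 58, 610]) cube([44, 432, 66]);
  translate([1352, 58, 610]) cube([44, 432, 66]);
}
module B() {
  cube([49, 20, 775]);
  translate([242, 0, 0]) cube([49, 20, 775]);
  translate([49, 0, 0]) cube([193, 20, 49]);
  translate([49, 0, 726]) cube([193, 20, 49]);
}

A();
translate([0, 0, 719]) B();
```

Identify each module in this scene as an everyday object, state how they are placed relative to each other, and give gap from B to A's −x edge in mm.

The picture frame's min-x is at 0; the table's min-x is 0; gap = 0 mm.

A is a table. B is a picture frame. The picture frame is on top of the table. The gap from the picture frame to the table's −x edge is 0 mm.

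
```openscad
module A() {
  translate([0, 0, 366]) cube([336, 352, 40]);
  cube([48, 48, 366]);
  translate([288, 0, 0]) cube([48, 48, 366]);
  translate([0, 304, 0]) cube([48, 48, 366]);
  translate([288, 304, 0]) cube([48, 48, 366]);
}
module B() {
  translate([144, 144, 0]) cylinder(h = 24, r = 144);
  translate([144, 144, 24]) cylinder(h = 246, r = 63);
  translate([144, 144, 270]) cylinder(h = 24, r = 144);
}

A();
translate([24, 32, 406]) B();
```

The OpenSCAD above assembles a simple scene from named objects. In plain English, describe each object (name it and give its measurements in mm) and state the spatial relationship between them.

A is a simple wooden stool: a rectangular seat 336 mm (x) by 352 mm (y), 40 mm thick, top face at z = 406 mm, on four square legs, each 48×48 mm in cross-section. The legs rest on z = 0, each flush with a corner of the seat.

B is a spool: two coaxial disc flanges of radius 144 mm and thickness 24 mm, joined by a core cylinder of radius 63 mm and height 246 mm. The lower flange rests on z = 0 and the three cylinders share a vertical axis.

The spool is on top of the stool, centred.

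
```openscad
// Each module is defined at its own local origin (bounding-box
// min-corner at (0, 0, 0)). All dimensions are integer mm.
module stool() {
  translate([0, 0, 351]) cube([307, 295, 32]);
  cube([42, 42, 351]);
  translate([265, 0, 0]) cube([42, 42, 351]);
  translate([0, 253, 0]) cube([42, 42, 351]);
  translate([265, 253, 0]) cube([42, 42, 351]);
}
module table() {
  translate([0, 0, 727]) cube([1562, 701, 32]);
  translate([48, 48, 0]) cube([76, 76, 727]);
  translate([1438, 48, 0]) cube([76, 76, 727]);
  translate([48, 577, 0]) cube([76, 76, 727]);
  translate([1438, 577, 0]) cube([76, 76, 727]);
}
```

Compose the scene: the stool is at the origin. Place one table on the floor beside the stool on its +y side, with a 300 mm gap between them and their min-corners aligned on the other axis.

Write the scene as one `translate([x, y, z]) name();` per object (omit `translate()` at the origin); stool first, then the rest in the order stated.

stool();
translate([0, 595, 0]) table();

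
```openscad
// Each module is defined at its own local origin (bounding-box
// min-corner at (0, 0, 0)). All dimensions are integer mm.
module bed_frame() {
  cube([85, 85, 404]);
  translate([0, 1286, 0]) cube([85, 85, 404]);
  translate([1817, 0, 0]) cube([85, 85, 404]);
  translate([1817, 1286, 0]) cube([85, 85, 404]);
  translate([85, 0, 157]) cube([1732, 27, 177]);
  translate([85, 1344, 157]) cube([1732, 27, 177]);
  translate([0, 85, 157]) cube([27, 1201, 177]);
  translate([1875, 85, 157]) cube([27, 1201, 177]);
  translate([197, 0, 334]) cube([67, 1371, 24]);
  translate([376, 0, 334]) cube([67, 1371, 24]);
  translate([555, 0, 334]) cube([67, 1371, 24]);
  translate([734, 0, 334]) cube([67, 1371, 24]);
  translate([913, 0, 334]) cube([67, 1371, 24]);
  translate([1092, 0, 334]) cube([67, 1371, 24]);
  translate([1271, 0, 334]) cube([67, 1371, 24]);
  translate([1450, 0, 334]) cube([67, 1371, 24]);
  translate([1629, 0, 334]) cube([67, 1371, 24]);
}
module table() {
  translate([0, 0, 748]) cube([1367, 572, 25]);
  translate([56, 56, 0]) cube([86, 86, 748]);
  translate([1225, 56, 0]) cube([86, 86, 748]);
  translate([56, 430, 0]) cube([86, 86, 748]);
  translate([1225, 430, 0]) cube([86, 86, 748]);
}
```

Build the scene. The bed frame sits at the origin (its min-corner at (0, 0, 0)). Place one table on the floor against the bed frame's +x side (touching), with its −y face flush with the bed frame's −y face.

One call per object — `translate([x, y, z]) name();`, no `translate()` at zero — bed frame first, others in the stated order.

bed_frame();
translate([1902, 0, 0]) table();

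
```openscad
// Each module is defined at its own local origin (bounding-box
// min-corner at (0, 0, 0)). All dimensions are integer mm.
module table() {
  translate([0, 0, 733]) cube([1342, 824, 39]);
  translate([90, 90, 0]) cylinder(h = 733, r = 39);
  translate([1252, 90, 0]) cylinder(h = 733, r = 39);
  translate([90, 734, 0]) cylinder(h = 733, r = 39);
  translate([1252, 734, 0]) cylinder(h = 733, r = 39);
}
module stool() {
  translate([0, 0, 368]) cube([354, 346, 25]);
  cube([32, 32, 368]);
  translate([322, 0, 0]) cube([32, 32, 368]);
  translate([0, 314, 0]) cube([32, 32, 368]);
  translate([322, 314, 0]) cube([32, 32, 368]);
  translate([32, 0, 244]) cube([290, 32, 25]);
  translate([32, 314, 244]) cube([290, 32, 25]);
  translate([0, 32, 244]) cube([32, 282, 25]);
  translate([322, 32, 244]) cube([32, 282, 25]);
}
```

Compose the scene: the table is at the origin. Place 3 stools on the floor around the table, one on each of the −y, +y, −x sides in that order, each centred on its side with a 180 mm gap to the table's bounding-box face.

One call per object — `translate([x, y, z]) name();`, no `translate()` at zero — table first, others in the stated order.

table();
translate([494, -526, 0]) stool();
translate([494, 1004, 0]) stool();
translate([-534, 239, 0]) stool();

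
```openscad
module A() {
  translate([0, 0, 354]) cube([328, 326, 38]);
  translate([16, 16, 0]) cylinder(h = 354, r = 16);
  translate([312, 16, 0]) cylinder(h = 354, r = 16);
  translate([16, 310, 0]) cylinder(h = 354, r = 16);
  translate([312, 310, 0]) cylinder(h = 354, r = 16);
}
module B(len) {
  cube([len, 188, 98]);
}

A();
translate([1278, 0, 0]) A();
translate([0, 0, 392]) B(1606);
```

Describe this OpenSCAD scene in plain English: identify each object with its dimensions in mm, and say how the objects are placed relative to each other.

A is a simple wooden stool: a rectangular seat 328 mm (x) by 326 mm (y), 38 mm thick, top face at z = 392 mm, on four round legs, each 32 mm in diameter. The legs rest on z = 0, each leg's axis is inset half a diameter from the nearest pair of seat edges (so the leg's bounding box is flush with the corner).

B is a rectangular beam 1606 mm long (x), 188 mm deep (y), 98 mm thick (z).

The beam spans the tops of two stools placed 950 mm apart, resting at z = 392 mm.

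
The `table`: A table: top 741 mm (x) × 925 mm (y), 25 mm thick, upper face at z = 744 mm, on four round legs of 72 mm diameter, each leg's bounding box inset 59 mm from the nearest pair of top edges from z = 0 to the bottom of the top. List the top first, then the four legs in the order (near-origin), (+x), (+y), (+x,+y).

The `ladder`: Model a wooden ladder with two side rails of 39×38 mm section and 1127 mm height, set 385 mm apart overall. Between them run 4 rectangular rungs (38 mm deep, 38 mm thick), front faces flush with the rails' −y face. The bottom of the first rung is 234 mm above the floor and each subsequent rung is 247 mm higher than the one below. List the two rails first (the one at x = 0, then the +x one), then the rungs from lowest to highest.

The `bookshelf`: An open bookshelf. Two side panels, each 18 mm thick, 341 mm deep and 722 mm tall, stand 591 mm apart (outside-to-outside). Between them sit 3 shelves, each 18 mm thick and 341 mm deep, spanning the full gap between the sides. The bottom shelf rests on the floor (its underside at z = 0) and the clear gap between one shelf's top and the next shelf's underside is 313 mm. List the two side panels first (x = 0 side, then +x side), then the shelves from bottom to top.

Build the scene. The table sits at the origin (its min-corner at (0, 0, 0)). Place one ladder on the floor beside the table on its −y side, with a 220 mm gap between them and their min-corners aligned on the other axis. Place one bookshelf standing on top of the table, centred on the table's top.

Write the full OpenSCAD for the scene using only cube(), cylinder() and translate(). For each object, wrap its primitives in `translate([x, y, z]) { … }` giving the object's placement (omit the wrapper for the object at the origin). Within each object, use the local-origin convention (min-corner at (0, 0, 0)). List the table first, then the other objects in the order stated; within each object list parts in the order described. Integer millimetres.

translate([0, 0, 719]) cube([741, 925, 25]);
translate([95, 95, 0]) cylinder(h = 719, r = 36);
translate([646, 95, 0]) cylinder(h = 719, r = 36);
translate([95, 830, 0]) cylinder(h = 719, r = 36);
translate([646, 830, 0]) cylinder(h = 719, r = 36);
translate([0, -258, 0]) {
  cube([39, 38, 1127]);
  translate([346, 0, 0]) cube([39, 38, 1127]);
  translate([39, 0, 234]) cube([307, 38, 38]);
  translate([39, 0, 481]) cube([307, 38, 38]);
  translate([39, 0, 728]) cube([307, 38, 38]);
  translate([39, 0, 975]) cube([307, 38, 38]);
}
translate([75, 292, 744]) {
  cube([18, 341, 722]);
  translate([573, 0, 0]) cube([18, 341, 722]);
  translate([18, 0, 0]) cube([555, 341, 18]);
  translate([18, 0, 331]) cube([555, 341, 18]);
  translate([18, 0, 662]) cube([555, 341, 18]);
}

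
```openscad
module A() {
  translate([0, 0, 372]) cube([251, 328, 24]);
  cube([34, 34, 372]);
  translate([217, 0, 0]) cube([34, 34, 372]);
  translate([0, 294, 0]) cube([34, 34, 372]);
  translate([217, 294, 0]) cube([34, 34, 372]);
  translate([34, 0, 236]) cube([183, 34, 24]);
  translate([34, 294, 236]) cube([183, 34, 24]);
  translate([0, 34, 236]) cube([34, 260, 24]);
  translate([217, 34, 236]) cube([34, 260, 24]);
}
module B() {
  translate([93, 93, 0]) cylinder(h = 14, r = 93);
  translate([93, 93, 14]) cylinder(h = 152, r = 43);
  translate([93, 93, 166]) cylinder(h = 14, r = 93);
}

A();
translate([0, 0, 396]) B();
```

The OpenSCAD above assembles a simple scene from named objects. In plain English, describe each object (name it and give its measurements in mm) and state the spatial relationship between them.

A is a simple wooden stool: a rectangular seat 251 mm (x) by 328 mm (y), 24 mm thick, top face at z = 396 mm, on four square legs, each 34×34 mm in cross-section. The legs rest on z = 0, each flush with a corner of the seat. Four stretchers, 34 mm wide and 24 mm tall, connect adjacent legs with their undersides at z = 236 mm, each running between the inner faces of the legs it joins and aligned with the legs' outer faces on the other axis.

B is a spool: two coaxial disc flanges of radius 93 mm and thickness 14 mm, joined by a core cylinder of radius 43 mm and height 152 mm. The lower flange rests on z = 0 and the three cylinders share a vertical axis.

The spool is on top of the stool.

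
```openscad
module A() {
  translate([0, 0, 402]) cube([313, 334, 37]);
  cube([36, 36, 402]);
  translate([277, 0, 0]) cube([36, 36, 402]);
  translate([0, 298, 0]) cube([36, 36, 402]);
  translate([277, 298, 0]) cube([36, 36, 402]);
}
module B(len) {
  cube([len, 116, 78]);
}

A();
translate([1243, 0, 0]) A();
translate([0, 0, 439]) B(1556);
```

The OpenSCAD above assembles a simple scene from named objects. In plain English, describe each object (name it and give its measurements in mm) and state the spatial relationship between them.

A is a four-legged stool. The seat is a 313×334×37 mm slab whose top surface is at z = 439 mm; four square legs, each 36×36 mm in cross-section, run from the floor (z = 0) to the underside of the seat, each flush with a corner of the seat.

B is a rectangular beam 1556 mm long (x), 116 mm deep (y), 78 mm thick (z).

The beam spans the tops of two stools placed 930 mm apart, resting at z = 439 mm.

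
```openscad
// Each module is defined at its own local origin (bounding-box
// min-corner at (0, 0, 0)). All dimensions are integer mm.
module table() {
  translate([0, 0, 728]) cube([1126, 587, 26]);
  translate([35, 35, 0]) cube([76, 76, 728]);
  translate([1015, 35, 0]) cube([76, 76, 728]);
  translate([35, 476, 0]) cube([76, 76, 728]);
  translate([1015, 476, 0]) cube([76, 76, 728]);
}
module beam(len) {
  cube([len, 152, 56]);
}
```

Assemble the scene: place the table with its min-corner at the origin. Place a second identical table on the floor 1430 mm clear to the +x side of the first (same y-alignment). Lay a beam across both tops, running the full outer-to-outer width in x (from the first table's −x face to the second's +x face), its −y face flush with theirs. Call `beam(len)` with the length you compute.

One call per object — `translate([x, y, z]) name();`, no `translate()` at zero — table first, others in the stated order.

table();
translate([2556, 0, 0]) table();
translate([0, 0, 754]) beam(3682);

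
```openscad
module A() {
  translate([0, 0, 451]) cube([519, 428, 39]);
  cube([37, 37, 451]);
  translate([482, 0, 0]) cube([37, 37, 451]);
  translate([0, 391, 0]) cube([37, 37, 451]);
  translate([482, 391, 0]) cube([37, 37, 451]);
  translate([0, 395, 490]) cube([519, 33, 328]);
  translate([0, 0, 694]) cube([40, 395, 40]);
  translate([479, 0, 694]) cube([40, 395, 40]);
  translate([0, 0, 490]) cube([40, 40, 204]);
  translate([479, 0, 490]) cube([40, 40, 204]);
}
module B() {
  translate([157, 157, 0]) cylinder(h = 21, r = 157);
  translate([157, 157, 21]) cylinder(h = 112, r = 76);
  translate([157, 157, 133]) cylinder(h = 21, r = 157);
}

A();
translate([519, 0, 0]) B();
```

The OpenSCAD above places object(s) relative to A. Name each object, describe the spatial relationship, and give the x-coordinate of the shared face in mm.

The chair's +x face and the spool's −x face are both at x = 519 mm.

A is a chair. B is a spool. The spool is against the chair's +x side, with their −y faces flush. The x-coordinate of the shared face is 519 mm.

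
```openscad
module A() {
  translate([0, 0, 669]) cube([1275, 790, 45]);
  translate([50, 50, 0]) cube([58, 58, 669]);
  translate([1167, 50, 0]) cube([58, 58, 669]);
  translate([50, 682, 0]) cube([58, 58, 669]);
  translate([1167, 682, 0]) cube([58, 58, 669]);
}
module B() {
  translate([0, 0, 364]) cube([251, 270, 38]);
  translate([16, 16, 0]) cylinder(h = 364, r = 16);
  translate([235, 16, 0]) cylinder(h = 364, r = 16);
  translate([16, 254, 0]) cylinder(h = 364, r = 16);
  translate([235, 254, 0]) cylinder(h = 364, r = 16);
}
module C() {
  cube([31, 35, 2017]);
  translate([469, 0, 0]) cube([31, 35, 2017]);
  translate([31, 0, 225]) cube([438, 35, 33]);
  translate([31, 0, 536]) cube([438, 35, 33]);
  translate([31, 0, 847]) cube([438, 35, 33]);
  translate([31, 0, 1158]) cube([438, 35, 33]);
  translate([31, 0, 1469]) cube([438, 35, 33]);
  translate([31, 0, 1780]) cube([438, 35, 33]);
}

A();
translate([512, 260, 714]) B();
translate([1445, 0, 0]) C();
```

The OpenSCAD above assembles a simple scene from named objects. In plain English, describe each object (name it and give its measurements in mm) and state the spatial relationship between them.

A is a table with a 1275×790 mm rectangular top, 45 mm thick, top surface at z = 714 mm, supported by four 58×58 mm square legs, each inset 50 mm from the nearest pair of top edges, running from the floor.

B is a four-legged stool. The seat is 251×270 mm, 38 mm thick, top at z = 402 mm. It stands on four round legs, each 32 mm in diameter, from z = 0 to the seat underside, each leg's axis is inset half a diameter from the nearest pair of seat edges (so the leg's bounding box is flush with the corner).

C is a wooden ladder with two side rails of 31×35 mm section and 2017 mm height, set 500 mm apart overall. Between them run 6 rectangular rungs (35 mm deep, 33 mm thick), front faces flush with the rails' −y face. The bottom of the first rung is 225 mm above the floor and each subsequent rung is 311 mm higher than the one below.

The stool is on top of the table, centred. The ladder is on the floor beside the table on its +x side.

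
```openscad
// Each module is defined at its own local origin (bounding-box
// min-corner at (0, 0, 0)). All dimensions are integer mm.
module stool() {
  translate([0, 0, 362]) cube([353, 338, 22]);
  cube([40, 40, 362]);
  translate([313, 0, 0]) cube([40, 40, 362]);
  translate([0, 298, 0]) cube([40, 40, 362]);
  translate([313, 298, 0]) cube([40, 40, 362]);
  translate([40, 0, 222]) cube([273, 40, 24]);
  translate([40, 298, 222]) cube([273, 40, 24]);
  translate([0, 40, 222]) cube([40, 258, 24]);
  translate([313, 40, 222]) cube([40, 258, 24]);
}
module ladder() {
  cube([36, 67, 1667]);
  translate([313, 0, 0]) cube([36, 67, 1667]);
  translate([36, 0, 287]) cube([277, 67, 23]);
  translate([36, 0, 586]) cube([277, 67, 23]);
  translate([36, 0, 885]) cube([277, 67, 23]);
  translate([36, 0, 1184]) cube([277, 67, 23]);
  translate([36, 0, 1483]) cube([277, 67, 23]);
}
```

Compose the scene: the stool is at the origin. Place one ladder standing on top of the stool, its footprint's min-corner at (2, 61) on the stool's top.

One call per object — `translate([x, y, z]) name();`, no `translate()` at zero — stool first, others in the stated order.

stool();
translate([2, 61, 384]) ladder();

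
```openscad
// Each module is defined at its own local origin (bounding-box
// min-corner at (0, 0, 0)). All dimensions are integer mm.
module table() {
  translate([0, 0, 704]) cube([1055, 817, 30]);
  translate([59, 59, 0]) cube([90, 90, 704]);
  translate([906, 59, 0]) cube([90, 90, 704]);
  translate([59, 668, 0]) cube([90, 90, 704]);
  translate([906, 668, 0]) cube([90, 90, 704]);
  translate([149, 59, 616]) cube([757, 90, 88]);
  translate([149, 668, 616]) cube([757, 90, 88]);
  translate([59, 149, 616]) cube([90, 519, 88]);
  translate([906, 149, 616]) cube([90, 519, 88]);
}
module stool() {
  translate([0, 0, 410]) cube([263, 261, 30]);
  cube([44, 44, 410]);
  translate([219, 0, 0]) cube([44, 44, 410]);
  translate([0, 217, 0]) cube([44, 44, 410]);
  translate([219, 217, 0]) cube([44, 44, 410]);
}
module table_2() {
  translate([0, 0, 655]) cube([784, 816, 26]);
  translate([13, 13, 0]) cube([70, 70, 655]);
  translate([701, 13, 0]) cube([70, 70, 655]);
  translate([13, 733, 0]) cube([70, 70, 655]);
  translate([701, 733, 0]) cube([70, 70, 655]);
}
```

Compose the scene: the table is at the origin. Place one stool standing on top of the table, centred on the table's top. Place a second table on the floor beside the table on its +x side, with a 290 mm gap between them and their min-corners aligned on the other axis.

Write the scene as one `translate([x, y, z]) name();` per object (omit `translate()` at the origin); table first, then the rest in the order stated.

table();
translate([396, 278, 734]) stool();
translate([1345, 0, 0]) table_2();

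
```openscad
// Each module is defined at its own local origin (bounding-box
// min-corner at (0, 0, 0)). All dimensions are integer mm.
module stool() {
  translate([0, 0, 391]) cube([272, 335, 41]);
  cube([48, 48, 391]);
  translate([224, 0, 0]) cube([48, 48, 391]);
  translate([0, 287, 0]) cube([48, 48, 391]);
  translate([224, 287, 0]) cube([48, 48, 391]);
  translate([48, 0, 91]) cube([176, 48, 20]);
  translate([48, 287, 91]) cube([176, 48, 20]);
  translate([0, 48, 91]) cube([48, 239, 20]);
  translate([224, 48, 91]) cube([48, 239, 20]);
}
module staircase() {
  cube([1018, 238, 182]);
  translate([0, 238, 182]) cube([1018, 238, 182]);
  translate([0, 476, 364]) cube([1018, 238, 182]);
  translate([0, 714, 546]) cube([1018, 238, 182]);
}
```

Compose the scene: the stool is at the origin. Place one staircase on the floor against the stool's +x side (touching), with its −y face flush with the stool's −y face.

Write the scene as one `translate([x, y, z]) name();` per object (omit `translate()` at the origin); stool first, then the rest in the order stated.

stool();
translate([272, 0, 0]) staircase();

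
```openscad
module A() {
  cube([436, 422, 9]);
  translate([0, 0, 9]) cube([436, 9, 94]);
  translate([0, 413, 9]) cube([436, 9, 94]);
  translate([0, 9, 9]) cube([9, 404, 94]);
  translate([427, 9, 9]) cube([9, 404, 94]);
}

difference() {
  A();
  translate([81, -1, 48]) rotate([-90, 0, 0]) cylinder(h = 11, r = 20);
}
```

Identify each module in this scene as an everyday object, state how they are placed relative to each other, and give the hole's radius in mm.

A is an open box. The open box has a circular hole through its front wall. The hole's radius is 20 mm.

The subtracted cylinder has r = 20 mm.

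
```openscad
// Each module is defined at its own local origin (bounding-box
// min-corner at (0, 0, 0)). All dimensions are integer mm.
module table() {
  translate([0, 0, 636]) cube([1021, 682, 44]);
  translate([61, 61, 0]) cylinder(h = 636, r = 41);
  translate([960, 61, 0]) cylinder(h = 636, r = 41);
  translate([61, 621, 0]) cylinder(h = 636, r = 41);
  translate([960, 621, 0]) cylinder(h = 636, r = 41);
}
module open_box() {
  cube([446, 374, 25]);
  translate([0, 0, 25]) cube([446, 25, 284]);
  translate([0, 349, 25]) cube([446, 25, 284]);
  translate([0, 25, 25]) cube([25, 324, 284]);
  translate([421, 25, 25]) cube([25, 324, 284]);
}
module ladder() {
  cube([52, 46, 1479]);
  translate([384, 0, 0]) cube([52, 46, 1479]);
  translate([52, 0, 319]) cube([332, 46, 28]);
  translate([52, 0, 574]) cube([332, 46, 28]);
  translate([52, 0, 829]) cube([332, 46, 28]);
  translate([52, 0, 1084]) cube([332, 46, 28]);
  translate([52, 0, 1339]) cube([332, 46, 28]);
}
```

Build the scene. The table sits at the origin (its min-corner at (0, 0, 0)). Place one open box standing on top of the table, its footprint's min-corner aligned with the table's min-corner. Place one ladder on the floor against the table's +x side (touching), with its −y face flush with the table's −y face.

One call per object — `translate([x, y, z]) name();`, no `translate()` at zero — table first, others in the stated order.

table();
translate([0, 0, 680]) open_box();
translate([1021, 0, 0]) ladder();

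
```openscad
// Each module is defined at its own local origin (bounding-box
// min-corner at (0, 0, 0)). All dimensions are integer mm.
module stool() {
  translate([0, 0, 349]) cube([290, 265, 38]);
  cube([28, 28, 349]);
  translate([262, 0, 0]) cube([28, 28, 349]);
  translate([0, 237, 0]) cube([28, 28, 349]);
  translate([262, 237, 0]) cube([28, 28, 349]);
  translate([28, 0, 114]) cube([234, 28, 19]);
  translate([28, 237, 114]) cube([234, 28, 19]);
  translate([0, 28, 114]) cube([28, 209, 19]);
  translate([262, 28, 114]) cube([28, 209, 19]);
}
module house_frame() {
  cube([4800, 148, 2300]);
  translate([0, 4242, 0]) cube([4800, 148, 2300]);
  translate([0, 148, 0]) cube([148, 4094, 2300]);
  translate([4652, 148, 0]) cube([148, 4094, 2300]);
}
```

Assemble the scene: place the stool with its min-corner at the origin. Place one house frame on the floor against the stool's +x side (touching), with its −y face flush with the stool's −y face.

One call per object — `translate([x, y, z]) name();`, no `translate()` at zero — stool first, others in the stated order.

stool();
translate([290, 0, 0]) house_frame();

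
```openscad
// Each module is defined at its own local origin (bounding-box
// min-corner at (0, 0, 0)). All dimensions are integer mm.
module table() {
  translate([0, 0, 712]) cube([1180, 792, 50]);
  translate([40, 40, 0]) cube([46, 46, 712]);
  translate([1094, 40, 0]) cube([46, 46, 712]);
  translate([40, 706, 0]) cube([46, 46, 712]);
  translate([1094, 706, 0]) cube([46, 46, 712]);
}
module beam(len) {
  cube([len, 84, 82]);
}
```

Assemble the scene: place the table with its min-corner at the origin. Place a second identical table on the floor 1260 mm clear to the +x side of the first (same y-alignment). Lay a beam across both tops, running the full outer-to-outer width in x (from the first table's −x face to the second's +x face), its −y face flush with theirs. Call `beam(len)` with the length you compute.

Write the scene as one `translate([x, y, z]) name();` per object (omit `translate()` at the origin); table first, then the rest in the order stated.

table();
translate([2440, 0, 0]) table();
translate([0, 0, 762]) beam(3620);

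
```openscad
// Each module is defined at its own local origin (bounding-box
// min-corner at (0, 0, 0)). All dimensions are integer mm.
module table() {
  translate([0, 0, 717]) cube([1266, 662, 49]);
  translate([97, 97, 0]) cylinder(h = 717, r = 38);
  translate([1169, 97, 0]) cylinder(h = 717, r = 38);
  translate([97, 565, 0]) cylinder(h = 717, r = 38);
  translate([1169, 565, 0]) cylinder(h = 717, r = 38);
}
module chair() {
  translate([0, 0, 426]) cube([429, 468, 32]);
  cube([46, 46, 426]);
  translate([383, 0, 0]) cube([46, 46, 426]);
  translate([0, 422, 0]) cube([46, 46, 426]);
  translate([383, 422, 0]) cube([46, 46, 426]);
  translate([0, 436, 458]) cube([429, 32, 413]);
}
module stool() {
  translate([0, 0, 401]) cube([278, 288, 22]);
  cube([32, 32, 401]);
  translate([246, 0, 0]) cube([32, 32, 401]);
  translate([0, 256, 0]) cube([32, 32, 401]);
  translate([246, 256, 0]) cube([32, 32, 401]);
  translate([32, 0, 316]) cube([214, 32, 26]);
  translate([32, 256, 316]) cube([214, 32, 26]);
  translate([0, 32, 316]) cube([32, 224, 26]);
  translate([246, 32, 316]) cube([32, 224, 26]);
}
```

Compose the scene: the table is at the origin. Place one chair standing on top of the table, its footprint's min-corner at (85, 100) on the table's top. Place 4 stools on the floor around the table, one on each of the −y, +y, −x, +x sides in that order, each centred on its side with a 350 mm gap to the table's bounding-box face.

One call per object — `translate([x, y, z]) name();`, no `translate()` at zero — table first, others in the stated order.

table();
translate([85, 100, 766]) chair();
translate([494, -638, 0]) stool();
translate([494, 1012, 0]) stool();
translate([-628, 187, 0]) stool();
translate([1616, 187, 0]) stool();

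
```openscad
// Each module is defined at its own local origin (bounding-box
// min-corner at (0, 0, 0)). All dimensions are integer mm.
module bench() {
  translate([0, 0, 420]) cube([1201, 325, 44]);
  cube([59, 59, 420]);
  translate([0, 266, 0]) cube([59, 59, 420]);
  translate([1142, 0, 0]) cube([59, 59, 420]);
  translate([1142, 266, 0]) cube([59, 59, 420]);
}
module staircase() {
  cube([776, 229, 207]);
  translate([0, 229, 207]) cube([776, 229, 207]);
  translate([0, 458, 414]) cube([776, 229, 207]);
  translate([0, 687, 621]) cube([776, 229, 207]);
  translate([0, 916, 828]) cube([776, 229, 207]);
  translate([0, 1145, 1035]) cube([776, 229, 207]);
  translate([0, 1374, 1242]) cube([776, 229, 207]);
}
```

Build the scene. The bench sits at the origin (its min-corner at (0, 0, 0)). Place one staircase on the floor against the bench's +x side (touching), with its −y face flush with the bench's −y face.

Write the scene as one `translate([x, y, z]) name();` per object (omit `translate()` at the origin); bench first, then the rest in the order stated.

bench();
translate([1201, 0, 0]) staircase();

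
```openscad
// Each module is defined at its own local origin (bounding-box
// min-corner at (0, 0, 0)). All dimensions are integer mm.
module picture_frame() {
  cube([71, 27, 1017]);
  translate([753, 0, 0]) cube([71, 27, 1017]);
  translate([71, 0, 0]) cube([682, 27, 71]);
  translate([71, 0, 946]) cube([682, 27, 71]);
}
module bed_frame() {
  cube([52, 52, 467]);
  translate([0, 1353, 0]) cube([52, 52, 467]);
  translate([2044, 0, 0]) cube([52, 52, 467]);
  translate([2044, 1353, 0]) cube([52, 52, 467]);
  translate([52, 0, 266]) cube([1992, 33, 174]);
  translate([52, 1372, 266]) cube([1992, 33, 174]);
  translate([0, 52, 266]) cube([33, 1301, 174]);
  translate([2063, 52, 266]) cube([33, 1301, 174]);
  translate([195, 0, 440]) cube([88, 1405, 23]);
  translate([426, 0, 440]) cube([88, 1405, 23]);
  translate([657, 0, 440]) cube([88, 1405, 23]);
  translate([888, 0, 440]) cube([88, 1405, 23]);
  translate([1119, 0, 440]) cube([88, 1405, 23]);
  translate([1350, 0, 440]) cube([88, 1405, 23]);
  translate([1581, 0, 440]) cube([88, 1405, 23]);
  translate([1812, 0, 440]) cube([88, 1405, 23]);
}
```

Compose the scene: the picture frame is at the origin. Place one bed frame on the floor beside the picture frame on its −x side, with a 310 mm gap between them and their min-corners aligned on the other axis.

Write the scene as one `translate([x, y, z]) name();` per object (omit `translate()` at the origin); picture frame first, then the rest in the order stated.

picture_frame();
translate([-2406, 0, 0]) bed_frame();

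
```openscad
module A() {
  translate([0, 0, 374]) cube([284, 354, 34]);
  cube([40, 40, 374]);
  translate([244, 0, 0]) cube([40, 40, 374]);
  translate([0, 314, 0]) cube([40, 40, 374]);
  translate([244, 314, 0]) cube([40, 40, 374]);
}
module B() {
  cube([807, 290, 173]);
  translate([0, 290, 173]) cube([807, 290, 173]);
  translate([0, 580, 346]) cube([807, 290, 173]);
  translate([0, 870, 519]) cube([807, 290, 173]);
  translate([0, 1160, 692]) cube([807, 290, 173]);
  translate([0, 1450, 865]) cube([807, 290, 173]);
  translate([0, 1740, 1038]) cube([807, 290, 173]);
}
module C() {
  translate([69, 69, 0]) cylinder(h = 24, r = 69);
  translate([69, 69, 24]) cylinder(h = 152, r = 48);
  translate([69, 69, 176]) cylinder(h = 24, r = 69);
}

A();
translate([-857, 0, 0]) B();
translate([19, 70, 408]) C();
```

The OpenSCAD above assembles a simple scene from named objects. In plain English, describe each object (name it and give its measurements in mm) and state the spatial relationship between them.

A is a simple wooden stool: a rectangular seat 284 mm (x) by 354 mm (y), 34 mm thick, top face at z = 408 mm, on four square legs, each 40×40 mm in cross-section. The legs rest on z = 0, each flush with a corner of the seat.

B is a run of 7 identical solid stair steps. Each tread is 807×290 mm and each step block is 173 mm high. Step 1 rests on the floor; step k is offset from step 1 by (k−1)×290 mm in y and (k−1)×173 mm in z.

C is a spool: two coaxial disc flanges of radius 69 mm and thickness 24 mm, joined by a core cylinder of radius 48 mm and height 152 mm. The lower flange rests on z = 0 and the three cylinders share a vertical axis.

The staircase is on the floor beside the stool on its −x side. The spool is on top of the stool.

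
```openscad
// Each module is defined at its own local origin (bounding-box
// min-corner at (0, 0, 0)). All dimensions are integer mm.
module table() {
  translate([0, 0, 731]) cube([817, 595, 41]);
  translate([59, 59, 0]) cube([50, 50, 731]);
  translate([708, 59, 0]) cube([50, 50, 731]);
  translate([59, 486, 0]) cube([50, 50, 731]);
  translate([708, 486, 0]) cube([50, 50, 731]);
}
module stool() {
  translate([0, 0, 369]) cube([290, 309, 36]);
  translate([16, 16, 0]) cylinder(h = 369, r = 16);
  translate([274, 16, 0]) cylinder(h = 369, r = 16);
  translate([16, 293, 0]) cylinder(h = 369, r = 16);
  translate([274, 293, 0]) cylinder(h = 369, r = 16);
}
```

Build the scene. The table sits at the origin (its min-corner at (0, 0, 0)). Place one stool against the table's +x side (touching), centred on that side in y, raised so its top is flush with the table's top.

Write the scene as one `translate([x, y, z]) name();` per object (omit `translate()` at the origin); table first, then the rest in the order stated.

table();
translate([817, 143, 367]) stool();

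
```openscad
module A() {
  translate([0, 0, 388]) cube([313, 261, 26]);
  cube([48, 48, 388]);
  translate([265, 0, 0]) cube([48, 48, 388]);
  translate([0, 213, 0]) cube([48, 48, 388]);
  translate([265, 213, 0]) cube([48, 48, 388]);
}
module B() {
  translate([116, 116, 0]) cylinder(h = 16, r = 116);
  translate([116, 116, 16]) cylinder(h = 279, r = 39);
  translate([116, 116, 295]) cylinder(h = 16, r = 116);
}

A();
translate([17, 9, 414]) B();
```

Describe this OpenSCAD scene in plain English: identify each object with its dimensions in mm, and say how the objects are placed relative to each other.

A is a simple wooden stool: a rectangular seat 313 mm (x) by 261 mm (y), 26 mm thick, top face at z = 414 mm, on four square legs, each 48×48 mm in cross-section. The legs rest on z = 0, each flush with a corner of the seat.

B is a spool: two coaxial disc flanges of radius 116 mm and thickness 16 mm, joined by a core cylinder of radius 39 mm and height 279 mm. The lower flange rests on z = 0 and the three cylinders share a vertical axis.

The spool is on top of the stool.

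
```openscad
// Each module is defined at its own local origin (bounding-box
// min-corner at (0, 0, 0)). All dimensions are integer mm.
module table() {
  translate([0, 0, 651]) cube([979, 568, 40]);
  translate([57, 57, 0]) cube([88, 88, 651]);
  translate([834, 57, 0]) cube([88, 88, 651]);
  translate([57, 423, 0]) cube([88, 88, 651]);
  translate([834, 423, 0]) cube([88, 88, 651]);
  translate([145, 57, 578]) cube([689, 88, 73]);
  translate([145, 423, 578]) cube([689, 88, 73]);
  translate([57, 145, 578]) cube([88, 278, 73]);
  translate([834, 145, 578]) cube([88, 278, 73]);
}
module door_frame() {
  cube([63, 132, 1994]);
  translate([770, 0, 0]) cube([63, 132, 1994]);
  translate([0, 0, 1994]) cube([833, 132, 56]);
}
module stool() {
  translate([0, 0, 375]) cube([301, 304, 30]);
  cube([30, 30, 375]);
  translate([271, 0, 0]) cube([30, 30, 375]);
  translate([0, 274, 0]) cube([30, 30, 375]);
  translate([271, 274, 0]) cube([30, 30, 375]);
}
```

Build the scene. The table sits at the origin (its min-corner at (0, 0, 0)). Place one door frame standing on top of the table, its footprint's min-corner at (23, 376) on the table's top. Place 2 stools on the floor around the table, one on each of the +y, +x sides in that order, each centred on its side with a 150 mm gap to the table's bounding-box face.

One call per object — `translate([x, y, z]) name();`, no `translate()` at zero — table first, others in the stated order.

table();
translate([23, 376, 691]) door_frame();
translate([339, 718, 0]) stool();
translate([1129, 132, 0]) stool();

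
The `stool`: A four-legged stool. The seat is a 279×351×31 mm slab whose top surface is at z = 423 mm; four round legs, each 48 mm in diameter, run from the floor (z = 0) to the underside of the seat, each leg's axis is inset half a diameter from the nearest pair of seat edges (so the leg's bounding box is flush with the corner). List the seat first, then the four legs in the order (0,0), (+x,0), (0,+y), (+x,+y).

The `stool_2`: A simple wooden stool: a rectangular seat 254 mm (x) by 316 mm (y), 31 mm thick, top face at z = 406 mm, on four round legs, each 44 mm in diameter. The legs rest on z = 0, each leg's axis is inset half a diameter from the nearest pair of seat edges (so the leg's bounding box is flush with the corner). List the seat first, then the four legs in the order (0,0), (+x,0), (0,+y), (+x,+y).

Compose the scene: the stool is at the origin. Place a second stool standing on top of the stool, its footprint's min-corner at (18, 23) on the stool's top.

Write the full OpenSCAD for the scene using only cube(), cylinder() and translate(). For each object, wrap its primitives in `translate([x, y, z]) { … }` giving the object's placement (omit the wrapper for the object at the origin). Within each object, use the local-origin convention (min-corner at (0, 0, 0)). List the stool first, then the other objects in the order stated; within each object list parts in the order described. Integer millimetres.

translate([0, 0, 392]) cube([279, 351, 31]);
translate([24, 24, 0]) cylinder(h = 392, r = 24);
translate([255, 24, 0]) cylinder(h = 392, r = 24);
translate([24, 327, 0]) cylinder(h = 392, r = 24);
translate([255, 327, 0]) cylinder(h = 392, r = 24);
translate([18, 23, 423]) {
  translate([0, 0, 375]) cube([254, 316, 31]);
  translate([22, 22, 0]) cylinder(h = 375, r = 22);
  translate([232, 22, 0]) cylinder(h = 375, r = 22);
  translate([22, 294, 0]) cylinder(h = 375, r = 22);
  translate([232, 294, 0]) cylinder(h = 375, r = 22);
}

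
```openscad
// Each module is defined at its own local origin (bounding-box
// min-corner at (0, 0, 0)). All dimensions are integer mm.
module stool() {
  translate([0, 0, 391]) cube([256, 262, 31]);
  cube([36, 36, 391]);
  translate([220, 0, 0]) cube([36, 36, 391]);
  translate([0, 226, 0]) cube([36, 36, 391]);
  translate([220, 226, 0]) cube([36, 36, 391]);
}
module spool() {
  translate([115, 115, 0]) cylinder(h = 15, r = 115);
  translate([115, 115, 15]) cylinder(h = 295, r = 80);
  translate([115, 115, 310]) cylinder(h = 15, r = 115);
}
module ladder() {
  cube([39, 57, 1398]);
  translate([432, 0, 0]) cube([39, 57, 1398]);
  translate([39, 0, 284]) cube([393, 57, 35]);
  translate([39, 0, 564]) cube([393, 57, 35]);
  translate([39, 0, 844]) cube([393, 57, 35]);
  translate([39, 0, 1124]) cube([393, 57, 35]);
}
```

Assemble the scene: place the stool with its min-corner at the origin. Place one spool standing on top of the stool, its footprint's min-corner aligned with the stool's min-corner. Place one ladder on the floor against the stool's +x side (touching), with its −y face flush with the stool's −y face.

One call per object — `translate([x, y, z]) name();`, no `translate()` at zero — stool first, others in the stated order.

stool();
translate([0, 0, 422]) spool();
translate([256, 0, 0]) ladder();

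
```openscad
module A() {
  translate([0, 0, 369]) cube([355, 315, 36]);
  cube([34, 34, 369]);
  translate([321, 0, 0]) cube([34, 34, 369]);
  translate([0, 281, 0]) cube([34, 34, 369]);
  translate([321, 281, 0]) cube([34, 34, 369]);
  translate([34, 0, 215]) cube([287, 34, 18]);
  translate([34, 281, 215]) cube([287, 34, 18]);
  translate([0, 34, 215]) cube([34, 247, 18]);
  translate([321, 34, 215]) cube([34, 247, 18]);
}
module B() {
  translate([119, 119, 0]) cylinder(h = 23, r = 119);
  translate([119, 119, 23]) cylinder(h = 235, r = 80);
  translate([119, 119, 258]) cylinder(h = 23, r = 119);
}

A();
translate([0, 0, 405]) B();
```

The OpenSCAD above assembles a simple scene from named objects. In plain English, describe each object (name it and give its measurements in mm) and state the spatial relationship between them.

A is a four-legged stool. The seat is 355×315 mm, 36 mm thick, top at z = 405 mm. It stands on four square legs, each 34×34 mm in cross-section, from z = 0 to the seat underside, each flush with a corner of the seat. Four stretchers, 34 mm wide and 18 mm tall, connect adjacent legs with their undersides at z = 215 mm, each running between the inner faces of the legs it joins and aligned with the legs' outer faces on the other axis.

B is a spool: two coaxial disc flanges of radius 119 mm and thickness 23 mm, joined by a core cylinder of radius 80 mm and height 235 mm. The lower flange rests on z = 0 and the three cylinders share a vertical axis.

The spool is on top of the stool.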